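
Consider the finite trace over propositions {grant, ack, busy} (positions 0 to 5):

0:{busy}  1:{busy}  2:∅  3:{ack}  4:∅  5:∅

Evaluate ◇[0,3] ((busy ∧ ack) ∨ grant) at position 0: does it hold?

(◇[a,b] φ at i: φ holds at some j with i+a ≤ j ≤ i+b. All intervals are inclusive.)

False

Check ((busy ∧ ack) ∨ grant) at each j in [0,3]:
  j=0: false
  j=1: false
  j=2: false
  j=3: false
No position in the window satisfies it → formula fails.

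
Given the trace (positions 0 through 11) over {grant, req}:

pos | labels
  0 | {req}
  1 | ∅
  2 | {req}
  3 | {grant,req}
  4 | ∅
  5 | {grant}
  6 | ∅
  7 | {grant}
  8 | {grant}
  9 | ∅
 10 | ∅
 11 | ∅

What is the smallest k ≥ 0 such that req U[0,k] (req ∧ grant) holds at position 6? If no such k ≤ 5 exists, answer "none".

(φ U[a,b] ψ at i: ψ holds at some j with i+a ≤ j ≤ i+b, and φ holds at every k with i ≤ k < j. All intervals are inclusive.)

none

Need earliest j ≥ 6 with (req ∧ grant), and req at every k in [6,j-1].
  j=6: rhs fails.
  j=7: rhs fails.
  j=8: rhs fails.
  j=9: rhs fails.
  j=10: rhs fails.
  j=11: rhs fails.
No witness within the range → none.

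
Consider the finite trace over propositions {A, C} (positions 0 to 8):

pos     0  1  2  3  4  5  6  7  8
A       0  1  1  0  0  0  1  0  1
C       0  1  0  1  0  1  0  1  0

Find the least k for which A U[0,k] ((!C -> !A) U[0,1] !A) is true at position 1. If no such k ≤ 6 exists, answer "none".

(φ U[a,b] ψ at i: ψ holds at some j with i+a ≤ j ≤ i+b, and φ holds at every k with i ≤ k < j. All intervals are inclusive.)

Need earliest j ≥ 1 with ((!C -> !A) U[0,1] !A), and A at every k in [1,j-1].
  j=1: rhs fails.
  j=2: rhs fails.
  j=3: rhs holds; lhs holds on [1,2]. k = 2.

2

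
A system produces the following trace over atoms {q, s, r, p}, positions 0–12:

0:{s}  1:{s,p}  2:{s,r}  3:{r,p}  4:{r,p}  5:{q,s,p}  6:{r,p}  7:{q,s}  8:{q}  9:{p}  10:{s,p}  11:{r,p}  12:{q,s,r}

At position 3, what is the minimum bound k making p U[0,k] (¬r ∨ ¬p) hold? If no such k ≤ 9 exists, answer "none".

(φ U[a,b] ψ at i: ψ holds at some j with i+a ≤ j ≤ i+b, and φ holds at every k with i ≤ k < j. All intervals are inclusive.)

2

Need earliest j ≥ 3 with (¬r ∨ ¬p), and p at every k in [3,j-1].
  j=3: rhs fails.
  j=4: rhs fails.
  j=5: rhs holds; lhs holds on [3,4]. k = 2.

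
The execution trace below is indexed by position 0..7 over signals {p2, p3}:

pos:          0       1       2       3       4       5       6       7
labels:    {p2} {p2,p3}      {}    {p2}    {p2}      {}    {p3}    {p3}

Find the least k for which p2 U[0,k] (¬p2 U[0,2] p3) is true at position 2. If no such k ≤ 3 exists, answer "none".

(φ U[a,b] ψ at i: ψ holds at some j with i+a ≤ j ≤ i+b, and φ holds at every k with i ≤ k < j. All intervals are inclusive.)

Need earliest j ≥ 2 with (¬p2 U[0,2] p3), and p2 at every k in [2,j-1].
  j=2: rhs fails.
  j=3: rhs fails.
  j=4: rhs fails.
  j=5: rhs holds but lhs fails at k=2.
No witness within the range → none.

none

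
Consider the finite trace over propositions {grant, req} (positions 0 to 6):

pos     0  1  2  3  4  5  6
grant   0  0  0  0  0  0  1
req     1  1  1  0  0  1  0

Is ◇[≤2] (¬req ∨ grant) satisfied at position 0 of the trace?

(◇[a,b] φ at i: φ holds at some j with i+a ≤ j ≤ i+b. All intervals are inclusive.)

Check (¬req ∨ grant) at each j in [0,2]:
  j=0: false
  j=1: false
  j=2: false
No position in the window satisfies it → formula fails.

False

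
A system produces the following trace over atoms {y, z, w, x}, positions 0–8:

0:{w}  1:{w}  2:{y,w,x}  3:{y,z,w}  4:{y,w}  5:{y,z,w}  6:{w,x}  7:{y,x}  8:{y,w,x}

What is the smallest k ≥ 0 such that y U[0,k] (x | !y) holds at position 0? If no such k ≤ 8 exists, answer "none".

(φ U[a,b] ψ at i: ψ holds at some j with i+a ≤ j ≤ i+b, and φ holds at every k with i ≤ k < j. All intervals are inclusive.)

0

Need earliest j ≥ 0 with (x | !y), and y at every k in [0,j-1].
  j=0: rhs holds (empty prefix). k = 0.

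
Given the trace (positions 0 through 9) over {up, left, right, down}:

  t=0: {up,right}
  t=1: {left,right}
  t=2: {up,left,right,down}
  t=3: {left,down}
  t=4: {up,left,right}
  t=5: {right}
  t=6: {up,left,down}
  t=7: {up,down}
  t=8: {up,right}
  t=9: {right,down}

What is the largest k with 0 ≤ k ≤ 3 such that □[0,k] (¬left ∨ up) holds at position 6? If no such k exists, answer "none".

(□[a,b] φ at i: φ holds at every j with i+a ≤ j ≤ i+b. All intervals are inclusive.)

3

(¬left ∨ up) must hold from j=6 onward; find where it first fails.
  j=6: holds
  j=7: holds
  j=8: holds
  j=9: holds
Holds through j=9; largest k = 3.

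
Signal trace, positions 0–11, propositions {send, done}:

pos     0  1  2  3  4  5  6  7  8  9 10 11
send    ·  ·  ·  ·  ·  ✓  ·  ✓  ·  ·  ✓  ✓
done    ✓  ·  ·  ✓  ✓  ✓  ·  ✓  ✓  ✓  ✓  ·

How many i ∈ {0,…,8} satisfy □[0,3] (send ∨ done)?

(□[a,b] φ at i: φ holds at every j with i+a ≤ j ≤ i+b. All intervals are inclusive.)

Evaluate at each i in [0,8]:
  i=0: ✗ (fails at j=1)
  i=1: ✗ (fails at j=1)
  i=2: ✗ (fails at j=2)
  i=3: ✗ (fails at j=6)
  i=4: ✗ (fails at j=6)
  i=5: ✗ (fails at j=6)
  i=6: ✗ (fails at j=6)
  i=7: ✓ (all of [7,10])
  i=8: ✓ (all of [8,11])
Positions where it holds: {7, 8} → 2.

2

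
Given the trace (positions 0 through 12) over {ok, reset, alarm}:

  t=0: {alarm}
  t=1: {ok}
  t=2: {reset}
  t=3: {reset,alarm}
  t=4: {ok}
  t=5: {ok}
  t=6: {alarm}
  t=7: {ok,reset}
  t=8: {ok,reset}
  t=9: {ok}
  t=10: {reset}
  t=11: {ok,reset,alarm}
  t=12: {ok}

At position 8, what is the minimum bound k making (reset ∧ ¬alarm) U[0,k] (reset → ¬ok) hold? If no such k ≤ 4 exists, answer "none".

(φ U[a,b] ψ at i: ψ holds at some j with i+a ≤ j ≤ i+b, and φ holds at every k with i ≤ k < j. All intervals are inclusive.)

1

Need earliest j ≥ 8 with (reset → ¬ok), and (reset ∧ ¬alarm) at every k in [8,j-1].
  j=8: rhs fails.
  j=9: rhs holds; lhs holds on [8,8]. k = 1.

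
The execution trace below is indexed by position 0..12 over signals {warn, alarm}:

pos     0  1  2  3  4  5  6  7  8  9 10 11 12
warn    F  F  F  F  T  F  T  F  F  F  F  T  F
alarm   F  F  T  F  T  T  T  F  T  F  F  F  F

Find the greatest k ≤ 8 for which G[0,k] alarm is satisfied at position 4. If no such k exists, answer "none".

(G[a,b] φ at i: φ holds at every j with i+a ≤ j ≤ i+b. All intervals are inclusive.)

2

alarm must hold from j=4 onward; find where it first fails.
  j=4: holds
  j=5: holds
  j=6: holds
  j=7: fails
Holds on [4,6], so largest k = 2.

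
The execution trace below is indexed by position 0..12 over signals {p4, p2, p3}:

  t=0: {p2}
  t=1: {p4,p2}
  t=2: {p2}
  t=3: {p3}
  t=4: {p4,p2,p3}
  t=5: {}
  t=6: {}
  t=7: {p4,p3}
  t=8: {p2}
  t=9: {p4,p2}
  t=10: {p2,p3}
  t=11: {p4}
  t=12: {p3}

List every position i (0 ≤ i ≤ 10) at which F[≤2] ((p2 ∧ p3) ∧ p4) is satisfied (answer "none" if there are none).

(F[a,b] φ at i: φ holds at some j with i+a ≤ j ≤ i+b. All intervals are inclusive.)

Evaluate at each i in [0,10]:
  i=0: ✗ (none in [0,2])
  i=1: ✗ (none in [1,3])
  i=2: ✓ (witness j=4)
  i=3: ✓ (witness j=4)
  i=4: ✓ (witness j=4)
  i=5: ✗ (none in [5,7])
  i=6: ✗ (none in [6,8])
  i=7: ✗ (none in [7,9])
  i=8: ✗ (none in [8,10])
  i=9: ✗ (none in [9,11])
  i=10: ✗ (none in [10,12])

2, 3, 4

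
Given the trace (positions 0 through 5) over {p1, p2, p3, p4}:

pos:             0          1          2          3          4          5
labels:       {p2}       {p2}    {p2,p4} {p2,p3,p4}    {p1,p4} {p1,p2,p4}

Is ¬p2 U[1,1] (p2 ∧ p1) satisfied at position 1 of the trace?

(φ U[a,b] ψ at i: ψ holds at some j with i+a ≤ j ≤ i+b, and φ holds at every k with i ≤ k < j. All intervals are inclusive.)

Need some j in [2,2] with (p2 ∧ p1), and ¬p2 at every k in [1,j-1].
  j=2: (p2 ∧ p1) false.
No j in the window works → until fails.

No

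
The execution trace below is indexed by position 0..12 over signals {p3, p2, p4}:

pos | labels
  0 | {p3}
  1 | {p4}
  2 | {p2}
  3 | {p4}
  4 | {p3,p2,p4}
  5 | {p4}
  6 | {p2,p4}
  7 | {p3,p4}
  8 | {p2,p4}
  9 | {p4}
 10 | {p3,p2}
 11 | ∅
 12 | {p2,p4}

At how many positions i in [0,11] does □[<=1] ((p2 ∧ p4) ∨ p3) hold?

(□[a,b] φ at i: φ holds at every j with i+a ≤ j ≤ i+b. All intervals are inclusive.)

2

Evaluate at each i in [0,11]:
  i=0: ✗ (fails at j=1)
  i=1: ✗ (fails at j=1)
  i=2: ✗ (fails at j=2)
  i=3: ✗ (fails at j=3)
  i=4: ✗ (fails at j=5)
  i=5: ✗ (fails at j=5)
  i=6: ✓ (all of [6,7])
  i=7: ✓ (all of [7,8])
  i=8: ✗ (fails at j=9)
  i=9: ✗ (fails at j=9)
  i=10: ✗ (fails at j=11)
  i=11: ✗ (fails at j=11)
Positions where it holds: {6, 7} → 2.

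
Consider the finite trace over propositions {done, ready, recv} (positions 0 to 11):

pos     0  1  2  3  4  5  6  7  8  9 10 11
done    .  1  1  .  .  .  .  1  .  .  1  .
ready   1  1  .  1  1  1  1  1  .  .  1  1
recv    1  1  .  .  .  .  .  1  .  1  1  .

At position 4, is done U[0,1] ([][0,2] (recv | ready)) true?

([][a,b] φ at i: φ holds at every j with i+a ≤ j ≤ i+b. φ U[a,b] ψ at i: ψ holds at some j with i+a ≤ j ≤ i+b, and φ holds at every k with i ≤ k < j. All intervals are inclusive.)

Yes

Need some j in [4,5] with [][0,2] (recv | ready), and done at every k in [4,j-1].
  j=4: [][0,2] (recv | ready) holds; no prefix to check → satisfied.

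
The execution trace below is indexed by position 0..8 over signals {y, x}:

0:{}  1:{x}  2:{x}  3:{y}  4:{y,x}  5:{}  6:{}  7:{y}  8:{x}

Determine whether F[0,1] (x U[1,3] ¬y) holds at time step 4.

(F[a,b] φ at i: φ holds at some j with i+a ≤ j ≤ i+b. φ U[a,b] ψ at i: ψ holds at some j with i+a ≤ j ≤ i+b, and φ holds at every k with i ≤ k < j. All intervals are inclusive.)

Check (x U[1,3] ¬y) at each j in [4,5]:
  j=4: holds
  j=5: fails
Found at j=4 → formula holds.

Yes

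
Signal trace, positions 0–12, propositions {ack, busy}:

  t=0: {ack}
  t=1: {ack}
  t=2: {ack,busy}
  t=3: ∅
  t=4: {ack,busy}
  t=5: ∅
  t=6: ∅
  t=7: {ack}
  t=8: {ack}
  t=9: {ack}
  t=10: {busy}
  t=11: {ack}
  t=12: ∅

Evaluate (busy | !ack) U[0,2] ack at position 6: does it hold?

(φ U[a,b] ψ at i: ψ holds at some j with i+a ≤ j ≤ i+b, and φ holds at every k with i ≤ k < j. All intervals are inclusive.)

Need some j in [6,8] with ack, and (busy | !ack) at every k in [6,j-1].
  j=6: ack false.
  j=7: ack holds; (busy | !ack) holds at every k in [6,6] → satisfied.

Holds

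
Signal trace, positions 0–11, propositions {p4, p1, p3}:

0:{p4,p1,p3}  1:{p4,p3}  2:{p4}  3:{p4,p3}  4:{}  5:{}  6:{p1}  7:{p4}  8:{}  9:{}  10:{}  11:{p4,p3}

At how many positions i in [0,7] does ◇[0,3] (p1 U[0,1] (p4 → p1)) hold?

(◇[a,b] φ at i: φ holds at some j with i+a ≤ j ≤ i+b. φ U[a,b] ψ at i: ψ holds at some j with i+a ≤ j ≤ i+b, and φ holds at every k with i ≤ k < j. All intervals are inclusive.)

8

Evaluate at each i in [0,7]:
  i=0: ✓ (witness j=0)
  i=1: ✓ (witness j=4)
  i=2: ✓ (witness j=4)
  i=3: ✓ (witness j=4)
  i=4: ✓ (witness j=4)
  i=5: ✓ (witness j=5)
  i=6: ✓ (witness j=6)
  i=7: ✓ (witness j=8)
Positions where it holds: {0, 1, 2, 3, 4, 5, 6, 7} → 8.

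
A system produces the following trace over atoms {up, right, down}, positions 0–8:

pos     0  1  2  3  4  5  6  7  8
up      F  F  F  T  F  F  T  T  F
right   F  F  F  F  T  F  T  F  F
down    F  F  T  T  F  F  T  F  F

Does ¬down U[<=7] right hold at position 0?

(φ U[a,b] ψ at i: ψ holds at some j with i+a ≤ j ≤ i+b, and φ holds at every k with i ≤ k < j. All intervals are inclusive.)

No

Need some j in [0,7] with right, and ¬down at every k in [0,j-1].
  j=0: right false.
  j=1: right false.
  j=2: right false.
  j=3: right false.
  j=4: right holds, but ¬down fails at k=2 → not this j.
  j=5: right false.
  j=6: right holds, but ¬down fails at k=2 → not this j.
  j=7: right false.
No j in the window works → until fails.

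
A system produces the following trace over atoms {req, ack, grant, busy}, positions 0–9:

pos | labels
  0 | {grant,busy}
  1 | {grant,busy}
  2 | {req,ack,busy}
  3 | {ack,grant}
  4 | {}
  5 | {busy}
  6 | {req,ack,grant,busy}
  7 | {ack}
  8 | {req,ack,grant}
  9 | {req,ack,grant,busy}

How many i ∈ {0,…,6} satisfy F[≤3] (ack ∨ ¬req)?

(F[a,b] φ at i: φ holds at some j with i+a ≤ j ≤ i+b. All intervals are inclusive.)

7

Evaluate at each i in [0,6]:
  i=0: ✓ (witness j=0)
  i=1: ✓ (witness j=1)
  i=2: ✓ (witness j=2)
  i=3: ✓ (witness j=3)
  i=4: ✓ (witness j=4)
  i=5: ✓ (witness j=5)
  i=6: ✓ (witness j=6)
Positions where it holds: {0, 1, 2, 3, 4, 5, 6} → 7.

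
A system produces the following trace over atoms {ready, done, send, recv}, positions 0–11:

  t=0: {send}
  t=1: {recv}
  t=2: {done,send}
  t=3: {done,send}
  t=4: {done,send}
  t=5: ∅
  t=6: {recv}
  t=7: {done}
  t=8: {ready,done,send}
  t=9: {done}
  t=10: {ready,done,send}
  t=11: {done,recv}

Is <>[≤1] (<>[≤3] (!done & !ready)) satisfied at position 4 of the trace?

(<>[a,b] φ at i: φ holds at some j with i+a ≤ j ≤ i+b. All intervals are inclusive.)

Check <>[≤3] (!done & !ready) at each j in [4,5]:
  j=4: holds (witness at 5)
  j=5: holds (witness at 5)
Found at j=4 → formula holds.

True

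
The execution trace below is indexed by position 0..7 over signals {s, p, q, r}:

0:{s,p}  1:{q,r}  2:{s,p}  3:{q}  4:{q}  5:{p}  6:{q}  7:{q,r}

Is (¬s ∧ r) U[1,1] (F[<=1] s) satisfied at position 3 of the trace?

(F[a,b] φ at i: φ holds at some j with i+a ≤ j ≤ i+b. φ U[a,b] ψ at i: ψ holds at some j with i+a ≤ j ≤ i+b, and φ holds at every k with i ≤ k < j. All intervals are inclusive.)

Need some j in [4,4] with F[<=1] s, and (¬s ∧ r) at every k in [3,j-1].
  j=4: F[<=1] s — fails (none in [4,5]).
No j in the window works → until fails.

Does not hold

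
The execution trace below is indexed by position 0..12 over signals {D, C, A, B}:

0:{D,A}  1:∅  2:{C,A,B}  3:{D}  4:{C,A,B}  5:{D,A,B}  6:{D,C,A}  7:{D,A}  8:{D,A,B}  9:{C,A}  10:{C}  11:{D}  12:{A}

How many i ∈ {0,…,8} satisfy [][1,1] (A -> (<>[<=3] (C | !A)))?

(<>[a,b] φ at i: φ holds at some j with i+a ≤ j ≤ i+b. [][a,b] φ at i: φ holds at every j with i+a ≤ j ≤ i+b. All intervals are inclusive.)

Evaluate at each i in [0,8]:
  i=0: ✓ (all of [1,1])
  i=1: ✓ (all of [2,2])
  i=2: ✓ (all of [3,3])
  i=3: ✓ (all of [4,4])
  i=4: ✓ (all of [5,5])
  i=5: ✓ (all of [6,6])
  i=6: ✓ (all of [7,7])
  i=7: ✓ (all of [8,8])
  i=8: ✓ (all of [9,9])
Positions where it holds: {0, 1, 2, 3, 4, 5, 6, 7, 8} → 9.

9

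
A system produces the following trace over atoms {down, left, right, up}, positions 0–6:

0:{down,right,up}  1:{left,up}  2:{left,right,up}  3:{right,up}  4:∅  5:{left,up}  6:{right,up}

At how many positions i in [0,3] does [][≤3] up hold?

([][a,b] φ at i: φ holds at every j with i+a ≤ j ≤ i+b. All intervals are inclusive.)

1

Evaluate at each i in [0,3]:
  i=0: ✓ (all of [0,3])
  i=1: ✗ (fails at j=4)
  i=2: ✗ (fails at j=4)
  i=3: ✗ (fails at j=4)
Positions where it holds: {0} → 1.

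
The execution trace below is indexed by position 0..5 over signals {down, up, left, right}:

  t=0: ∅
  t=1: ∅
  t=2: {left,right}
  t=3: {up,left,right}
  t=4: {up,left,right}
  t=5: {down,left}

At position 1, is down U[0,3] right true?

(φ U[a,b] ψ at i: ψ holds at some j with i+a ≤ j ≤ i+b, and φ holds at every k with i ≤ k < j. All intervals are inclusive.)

No

Need some j in [1,4] with right, and down at every k in [1,j-1].
  j=1: right false.
  j=2: right holds, but down fails at k=1 → not this j.
  j=3: right holds, but down fails at k=1 → not this j.
  j=4: right holds, but down fails at k=1 → not this j.
No j in the window works → until fails.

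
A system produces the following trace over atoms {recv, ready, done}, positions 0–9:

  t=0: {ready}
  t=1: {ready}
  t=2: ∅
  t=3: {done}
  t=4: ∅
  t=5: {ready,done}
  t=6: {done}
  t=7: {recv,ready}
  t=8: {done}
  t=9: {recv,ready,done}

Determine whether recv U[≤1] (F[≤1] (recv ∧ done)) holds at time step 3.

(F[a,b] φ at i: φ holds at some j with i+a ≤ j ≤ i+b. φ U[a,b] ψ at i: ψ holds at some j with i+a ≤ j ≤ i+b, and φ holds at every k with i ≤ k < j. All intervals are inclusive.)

False

Need some j in [3,4] with F[≤1] (recv ∧ done), and recv at every k in [3,j-1].
  j=3: F[≤1] (recv ∧ done) — fails (none in [3,4]).
  j=4: F[≤1] (recv ∧ done) — fails (none in [4,5]).
No j in the window works → until fails.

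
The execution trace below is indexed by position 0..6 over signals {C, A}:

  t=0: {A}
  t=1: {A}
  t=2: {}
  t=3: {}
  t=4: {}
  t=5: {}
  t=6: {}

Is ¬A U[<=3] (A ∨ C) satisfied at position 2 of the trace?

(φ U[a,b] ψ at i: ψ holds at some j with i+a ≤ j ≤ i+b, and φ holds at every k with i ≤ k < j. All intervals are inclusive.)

Need some j in [2,5] with (A ∨ C), and ¬A at every k in [2,j-1].
  j=2: (A ∨ C) false.
  j=3: (A ∨ C) false.
  j=4: (A ∨ C) false.
  j=5: (A ∨ C) false.
No j in the window works → until fails.

Does not hold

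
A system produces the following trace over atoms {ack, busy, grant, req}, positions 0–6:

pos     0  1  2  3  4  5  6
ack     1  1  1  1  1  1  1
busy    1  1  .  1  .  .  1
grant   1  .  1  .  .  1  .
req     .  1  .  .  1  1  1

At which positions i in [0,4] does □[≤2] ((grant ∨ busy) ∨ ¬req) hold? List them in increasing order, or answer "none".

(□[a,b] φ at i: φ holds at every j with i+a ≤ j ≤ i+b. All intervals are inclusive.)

0, 1

Evaluate at each i in [0,4]:
  i=0: ✓ (all of [0,2])
  i=1: ✓ (all of [1,3])
  i=2: ✗ (fails at j=4)
  i=3: ✗ (fails at j=4)
  i=4: ✗ (fails at j=4)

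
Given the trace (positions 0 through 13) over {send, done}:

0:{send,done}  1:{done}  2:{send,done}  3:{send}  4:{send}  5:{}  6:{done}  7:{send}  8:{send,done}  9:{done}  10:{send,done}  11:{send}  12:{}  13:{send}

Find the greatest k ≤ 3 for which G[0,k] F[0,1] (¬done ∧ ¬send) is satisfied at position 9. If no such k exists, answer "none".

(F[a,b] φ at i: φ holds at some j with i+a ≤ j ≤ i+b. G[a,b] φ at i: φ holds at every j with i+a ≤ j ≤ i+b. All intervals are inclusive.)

F[0,1] (¬done ∧ ¬send) must hold from j=9 onward; find where it first fails.
  j=9: fails → no k works.

none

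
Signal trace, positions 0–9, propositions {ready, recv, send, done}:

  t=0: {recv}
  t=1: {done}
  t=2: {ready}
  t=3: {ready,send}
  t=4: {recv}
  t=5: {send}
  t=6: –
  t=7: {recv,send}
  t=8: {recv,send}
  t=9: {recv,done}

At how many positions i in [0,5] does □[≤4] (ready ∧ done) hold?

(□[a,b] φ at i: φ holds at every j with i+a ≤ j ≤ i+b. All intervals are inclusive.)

0

Evaluate at each i in [0,5]:
  i=0: ✗ (fails at j=0)
  i=1: ✗ (fails at j=1)
  i=2: ✗ (fails at j=2)
  i=3: ✗ (fails at j=3)
  i=4: ✗ (fails at j=4)
  i=5: ✗ (fails at j=5)
Positions where it holds: {} → 0.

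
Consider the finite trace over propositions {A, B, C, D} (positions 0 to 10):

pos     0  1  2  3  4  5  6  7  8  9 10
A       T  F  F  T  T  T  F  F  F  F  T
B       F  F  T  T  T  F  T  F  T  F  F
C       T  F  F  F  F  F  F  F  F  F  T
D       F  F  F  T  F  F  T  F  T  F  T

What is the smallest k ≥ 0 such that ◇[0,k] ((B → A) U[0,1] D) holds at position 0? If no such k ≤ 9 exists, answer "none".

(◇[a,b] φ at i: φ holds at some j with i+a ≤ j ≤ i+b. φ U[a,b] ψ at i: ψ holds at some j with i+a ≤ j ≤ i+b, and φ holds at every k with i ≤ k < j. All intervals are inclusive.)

Scan j = 0,1,… for ((B → A) U[0,1] D):
  j=0: fails
  j=1: fails
  j=2: fails
  j=3: holds
First hit at j=3, so smallest k = 3-0 = 3.

3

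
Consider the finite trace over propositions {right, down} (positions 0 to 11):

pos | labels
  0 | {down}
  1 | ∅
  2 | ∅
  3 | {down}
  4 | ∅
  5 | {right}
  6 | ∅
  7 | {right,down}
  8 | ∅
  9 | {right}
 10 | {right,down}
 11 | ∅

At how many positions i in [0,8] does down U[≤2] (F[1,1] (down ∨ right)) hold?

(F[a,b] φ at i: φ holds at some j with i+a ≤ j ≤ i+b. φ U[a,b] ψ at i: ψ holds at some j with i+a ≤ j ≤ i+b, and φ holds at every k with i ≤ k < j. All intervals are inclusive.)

6

Evaluate at each i in [0,8]:
  i=0: ✗ (lhs fails at k=1 before rhs at j=2)
  i=1: ✗ (lhs fails at k=1 before rhs at j=2)
  i=2: ✓ (rhs at j=2)
  i=3: ✓ (rhs at j=4; lhs holds on [3,3])
  i=4: ✓ (rhs at j=4)
  i=5: ✗ (lhs fails at k=5 before rhs at j=6)
  i=6: ✓ (rhs at j=6)
  i=7: ✓ (rhs at j=8; lhs holds on [7,7])
  i=8: ✓ (rhs at j=8)
Positions where it holds: {2, 3, 4, 6, 7, 8} → 6.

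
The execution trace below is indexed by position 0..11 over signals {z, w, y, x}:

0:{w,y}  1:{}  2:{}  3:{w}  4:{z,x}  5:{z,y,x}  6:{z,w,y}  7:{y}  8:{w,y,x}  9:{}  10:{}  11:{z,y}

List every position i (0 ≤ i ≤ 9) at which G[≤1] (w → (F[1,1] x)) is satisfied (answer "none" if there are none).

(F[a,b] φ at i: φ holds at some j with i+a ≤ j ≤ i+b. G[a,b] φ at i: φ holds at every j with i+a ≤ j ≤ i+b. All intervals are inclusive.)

1, 2, 3, 4, 9

Evaluate at each i in [0,9]:
  i=0: ✗ (fails at j=0)
  i=1: ✓ (all of [1,2])
  i=2: ✓ (all of [2,3])
  i=3: ✓ (all of [3,4])
  i=4: ✓ (all of [4,5])
  i=5: ✗ (fails at j=6)
  i=6: ✗ (fails at j=6)
  i=7: ✗ (fails at j=8)
  i=8: ✗ (fails at j=8)
  i=9: ✓ (all of [9,10])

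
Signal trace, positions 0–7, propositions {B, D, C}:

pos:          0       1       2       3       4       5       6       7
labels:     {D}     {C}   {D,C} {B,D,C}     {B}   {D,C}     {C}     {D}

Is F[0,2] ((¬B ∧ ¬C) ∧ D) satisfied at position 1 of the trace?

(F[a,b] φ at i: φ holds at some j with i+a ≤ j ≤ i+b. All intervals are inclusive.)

Check ((¬B ∧ ¬C) ∧ D) at each j in [1,3]:
  j=1: false
  j=2: false
  j=3: false
No position in the window satisfies it → formula fails.

No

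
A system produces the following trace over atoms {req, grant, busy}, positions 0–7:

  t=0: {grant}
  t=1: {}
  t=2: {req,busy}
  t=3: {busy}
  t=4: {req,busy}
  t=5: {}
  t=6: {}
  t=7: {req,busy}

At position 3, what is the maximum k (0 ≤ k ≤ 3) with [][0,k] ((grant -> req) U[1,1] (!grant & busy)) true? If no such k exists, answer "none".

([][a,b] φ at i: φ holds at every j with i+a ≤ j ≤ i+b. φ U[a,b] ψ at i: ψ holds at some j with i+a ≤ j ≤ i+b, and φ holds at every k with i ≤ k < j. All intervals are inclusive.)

0

((grant -> req) U[1,1] (!grant & busy)) must hold from j=3 onward; find where it first fails.
  j=3: holds
  j=4: fails
Holds on [3,3], so largest k = 0.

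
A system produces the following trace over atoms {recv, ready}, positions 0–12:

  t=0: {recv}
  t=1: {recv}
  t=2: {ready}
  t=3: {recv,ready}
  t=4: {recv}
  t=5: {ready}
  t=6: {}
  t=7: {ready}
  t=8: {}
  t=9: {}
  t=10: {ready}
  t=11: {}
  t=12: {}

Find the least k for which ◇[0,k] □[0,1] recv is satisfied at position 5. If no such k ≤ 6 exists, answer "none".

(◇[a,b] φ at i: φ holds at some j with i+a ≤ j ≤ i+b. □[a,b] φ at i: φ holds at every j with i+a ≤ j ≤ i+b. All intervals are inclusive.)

Scan j = 5,6,… for □[0,1] recv:
  j=5: fails
  j=6: fails
  j=7: fails
  j=8: fails
  j=9: fails
  j=10: fails
  j=11: fails
No j in [5,11] satisfies it → none.

none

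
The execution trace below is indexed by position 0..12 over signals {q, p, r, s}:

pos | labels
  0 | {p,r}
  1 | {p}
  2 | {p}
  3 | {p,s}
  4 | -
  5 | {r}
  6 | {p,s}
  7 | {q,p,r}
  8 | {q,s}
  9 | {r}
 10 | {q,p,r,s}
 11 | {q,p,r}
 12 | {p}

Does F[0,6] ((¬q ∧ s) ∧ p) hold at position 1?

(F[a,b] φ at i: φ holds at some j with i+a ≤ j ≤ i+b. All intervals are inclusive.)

Holds

Check ((¬q ∧ s) ∧ p) at each j in [1,7]:
  j=1: false
  j=2: false
  j=3: true
  j=4: false
  j=5: false
  j=6: true
  j=7: false
Found at j=3 → formula holds.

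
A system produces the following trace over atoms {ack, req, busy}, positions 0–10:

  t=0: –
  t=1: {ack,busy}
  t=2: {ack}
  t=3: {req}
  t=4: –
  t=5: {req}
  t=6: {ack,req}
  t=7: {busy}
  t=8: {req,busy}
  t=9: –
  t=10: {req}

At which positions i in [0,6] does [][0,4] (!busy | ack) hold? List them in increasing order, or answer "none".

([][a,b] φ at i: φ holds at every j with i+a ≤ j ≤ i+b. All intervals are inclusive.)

0, 1, 2

Evaluate at each i in [0,6]:
  i=0: ✓ (all of [0,4])
  i=1: ✓ (all of [1,5])
  i=2: ✓ (all of [2,6])
  i=3: ✗ (fails at j=7)
  i=4: ✗ (fails at j=7)
  i=5: ✗ (fails at j=7)
  i=6: ✗ (fails at j=7)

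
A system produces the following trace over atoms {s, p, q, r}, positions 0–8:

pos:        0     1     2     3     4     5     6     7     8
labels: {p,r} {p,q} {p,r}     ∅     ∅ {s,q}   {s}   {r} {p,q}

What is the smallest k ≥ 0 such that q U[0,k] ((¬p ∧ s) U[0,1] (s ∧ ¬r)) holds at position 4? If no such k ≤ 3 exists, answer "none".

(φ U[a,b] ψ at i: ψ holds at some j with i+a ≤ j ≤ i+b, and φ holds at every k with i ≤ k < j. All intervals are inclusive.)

Need earliest j ≥ 4 with ((¬p ∧ s) U[0,1] (s ∧ ¬r)), and q at every k in [4,j-1].
  j=4: rhs fails.
  j=5: rhs holds but lhs fails at k=4.
  j=6: rhs holds but lhs fails at k=4.
  j=7: rhs fails.
No witness within the range → none.

none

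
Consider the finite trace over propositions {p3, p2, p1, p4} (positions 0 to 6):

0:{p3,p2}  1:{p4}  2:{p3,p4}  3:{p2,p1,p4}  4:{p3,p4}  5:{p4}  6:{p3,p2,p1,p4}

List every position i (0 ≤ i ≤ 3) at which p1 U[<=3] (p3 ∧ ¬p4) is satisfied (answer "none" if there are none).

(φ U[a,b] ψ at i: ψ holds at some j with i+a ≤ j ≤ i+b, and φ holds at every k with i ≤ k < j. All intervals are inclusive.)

0

Evaluate at each i in [0,3]:
  i=0: ✓ (rhs at j=0)
  i=1: ✗ (no rhs in [1,4])
  i=2: ✗ (no rhs in [2,5])
  i=3: ✗ (no rhs in [3,6])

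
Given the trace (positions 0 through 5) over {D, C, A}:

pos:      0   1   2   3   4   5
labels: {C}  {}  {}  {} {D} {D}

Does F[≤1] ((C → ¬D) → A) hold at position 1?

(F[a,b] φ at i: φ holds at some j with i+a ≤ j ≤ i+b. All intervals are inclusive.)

False

Check ((C → ¬D) → A) at each j in [1,2]:
  j=1: false
  j=2: false
No position in the window satisfies it → formula fails.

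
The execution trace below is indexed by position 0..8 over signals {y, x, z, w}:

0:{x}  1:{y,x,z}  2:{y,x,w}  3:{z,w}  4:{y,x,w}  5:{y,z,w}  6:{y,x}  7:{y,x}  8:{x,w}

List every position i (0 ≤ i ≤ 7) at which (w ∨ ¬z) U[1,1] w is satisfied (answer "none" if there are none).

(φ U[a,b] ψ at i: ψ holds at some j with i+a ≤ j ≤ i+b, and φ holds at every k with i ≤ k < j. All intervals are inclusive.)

Evaluate at each i in [0,7]:
  i=0: ✗ (no rhs in [1,1])
  i=1: ✗ (lhs fails at k=1 before rhs at j=2)
  i=2: ✓ (rhs at j=3; lhs holds on [2,2])
  i=3: ✓ (rhs at j=4; lhs holds on [3,3])
  i=4: ✓ (rhs at j=5; lhs holds on [4,4])
  i=5: ✗ (no rhs in [6,6])
  i=6: ✗ (no rhs in [7,7])
  i=7: ✓ (rhs at j=8; lhs holds on [7,7])

2, 3, 4, 7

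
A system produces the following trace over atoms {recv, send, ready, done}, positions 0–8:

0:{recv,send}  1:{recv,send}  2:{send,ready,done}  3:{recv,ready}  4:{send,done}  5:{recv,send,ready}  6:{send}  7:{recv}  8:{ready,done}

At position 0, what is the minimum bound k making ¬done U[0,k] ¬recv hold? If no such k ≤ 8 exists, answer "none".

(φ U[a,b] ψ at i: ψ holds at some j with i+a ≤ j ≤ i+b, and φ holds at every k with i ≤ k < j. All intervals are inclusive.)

Need earliest j ≥ 0 with ¬recv, and ¬done at every k in [0,j-1].
  j=0: rhs fails.
  j=1: rhs fails.
  j=2: rhs holds; lhs holds on [0,1]. k = 2.

2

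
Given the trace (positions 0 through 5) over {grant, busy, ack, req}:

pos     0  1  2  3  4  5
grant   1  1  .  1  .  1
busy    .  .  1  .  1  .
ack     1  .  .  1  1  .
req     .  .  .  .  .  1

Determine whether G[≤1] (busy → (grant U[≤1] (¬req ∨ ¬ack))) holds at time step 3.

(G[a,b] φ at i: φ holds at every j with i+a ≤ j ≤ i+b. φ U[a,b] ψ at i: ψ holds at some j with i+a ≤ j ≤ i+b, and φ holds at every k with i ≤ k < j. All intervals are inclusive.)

Yes

Check (busy → (grant U[≤1] (¬req ∨ ¬ack))) at every j in [3,4]:
  j=3: antecedent false → ✓
  j=4: antecedent true; consequent holds → ✓
All positions satisfy it → formula holds.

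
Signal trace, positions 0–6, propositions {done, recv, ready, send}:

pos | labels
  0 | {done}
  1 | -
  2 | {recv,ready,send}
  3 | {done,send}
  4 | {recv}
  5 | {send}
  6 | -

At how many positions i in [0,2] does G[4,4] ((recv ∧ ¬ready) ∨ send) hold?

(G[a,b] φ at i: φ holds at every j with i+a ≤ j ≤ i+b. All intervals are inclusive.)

Evaluate at each i in [0,2]:
  i=0: ✓ (all of [4,4])
  i=1: ✓ (all of [5,5])
  i=2: ✗ (fails at j=6)
Positions where it holds: {0, 1} → 2.

2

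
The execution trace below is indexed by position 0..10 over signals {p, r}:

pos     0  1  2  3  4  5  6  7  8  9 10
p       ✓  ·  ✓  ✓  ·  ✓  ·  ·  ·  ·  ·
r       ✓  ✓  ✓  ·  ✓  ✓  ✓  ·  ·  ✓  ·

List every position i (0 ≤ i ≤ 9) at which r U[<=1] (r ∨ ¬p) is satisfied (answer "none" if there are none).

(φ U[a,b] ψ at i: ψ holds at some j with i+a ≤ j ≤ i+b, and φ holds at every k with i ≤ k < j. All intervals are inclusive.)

0, 1, 2, 4, 5, 6, 7, 8, 9

Evaluate at each i in [0,9]:
  i=0: ✓ (rhs at j=0)
  i=1: ✓ (rhs at j=1)
  i=2: ✓ (rhs at j=2)
  i=3: ✗ (lhs fails at k=3 before rhs at j=4)
  i=4: ✓ (rhs at j=4)
  i=5: ✓ (rhs at j=5)
  i=6: ✓ (rhs at j=6)
  i=7: ✓ (rhs at j=7)
  i=8: ✓ (rhs at j=8)
  i=9: ✓ (rhs at j=9)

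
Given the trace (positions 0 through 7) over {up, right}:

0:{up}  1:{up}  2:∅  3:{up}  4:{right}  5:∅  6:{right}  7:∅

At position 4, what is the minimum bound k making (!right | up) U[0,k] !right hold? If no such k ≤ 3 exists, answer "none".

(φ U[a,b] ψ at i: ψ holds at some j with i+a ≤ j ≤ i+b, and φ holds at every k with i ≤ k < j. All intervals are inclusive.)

Need earliest j ≥ 4 with !right, and (!right | up) at every k in [4,j-1].
  j=4: rhs fails.
  j=5: rhs holds but lhs fails at k=4.
  j=6: rhs fails.
  j=7: rhs holds but lhs fails at k=4.
No witness within the range → none.

none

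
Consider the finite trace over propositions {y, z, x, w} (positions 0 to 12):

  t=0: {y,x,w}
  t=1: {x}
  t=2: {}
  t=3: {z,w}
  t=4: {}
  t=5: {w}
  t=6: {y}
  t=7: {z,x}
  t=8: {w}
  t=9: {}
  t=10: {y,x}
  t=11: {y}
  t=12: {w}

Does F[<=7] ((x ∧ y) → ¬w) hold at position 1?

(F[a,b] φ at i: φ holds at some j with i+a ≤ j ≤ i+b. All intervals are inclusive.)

Check ((x ∧ y) → ¬w) at each j in [1,8]:
  j=1: true
  j=2: true
  j=3: true
  j=4: true
  j=5: true
  j=6: true
  j=7: true
  j=8: true
Found at j=1 → formula holds.

True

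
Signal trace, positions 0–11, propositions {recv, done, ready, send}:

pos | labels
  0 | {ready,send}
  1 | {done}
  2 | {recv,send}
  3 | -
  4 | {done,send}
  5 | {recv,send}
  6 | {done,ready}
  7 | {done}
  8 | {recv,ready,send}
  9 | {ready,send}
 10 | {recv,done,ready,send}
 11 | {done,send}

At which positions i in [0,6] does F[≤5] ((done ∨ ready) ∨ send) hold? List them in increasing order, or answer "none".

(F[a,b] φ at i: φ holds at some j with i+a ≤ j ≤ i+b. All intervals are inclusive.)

Evaluate at each i in [0,6]:
  i=0: ✓ (witness j=0)
  i=1: ✓ (witness j=1)
  i=2: ✓ (witness j=2)
  i=3: ✓ (witness j=4)
  i=4: ✓ (witness j=4)
  i=5: ✓ (witness j=5)
  i=6: ✓ (witness j=6)

0, 1, 2, 3, 4, 5, 6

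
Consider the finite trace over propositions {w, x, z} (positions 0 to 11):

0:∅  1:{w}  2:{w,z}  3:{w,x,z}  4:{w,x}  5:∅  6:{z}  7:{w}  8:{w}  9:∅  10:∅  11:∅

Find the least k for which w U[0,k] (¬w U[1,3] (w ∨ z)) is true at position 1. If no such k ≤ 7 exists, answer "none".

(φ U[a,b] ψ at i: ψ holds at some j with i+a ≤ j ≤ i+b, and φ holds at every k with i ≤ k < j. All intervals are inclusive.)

Need earliest j ≥ 1 with (¬w U[1,3] (w ∨ z)), and w at every k in [1,j-1].
  j=1: rhs fails.
  j=2: rhs fails.
  j=3: rhs fails.
  j=4: rhs fails.
  j=5: rhs holds; lhs holds on [1,4]. k = 4.

4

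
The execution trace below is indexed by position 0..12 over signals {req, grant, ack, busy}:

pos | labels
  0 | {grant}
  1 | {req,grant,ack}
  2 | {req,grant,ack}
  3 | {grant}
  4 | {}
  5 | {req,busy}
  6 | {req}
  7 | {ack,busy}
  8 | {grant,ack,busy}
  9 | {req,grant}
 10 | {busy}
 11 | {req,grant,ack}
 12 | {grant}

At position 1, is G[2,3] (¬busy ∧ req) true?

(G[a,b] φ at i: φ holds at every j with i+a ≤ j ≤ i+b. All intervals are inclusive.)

Does not hold

Check (¬busy ∧ req) at every j in [3,4]:
  j=3: false
  j=4: false
Fails at j=3 → formula fails.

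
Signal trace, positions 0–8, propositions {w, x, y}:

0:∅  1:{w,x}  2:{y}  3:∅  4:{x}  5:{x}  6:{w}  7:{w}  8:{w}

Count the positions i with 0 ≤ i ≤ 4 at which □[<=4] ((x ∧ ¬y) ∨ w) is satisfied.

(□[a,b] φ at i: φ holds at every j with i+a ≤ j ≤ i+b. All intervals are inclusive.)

1

Evaluate at each i in [0,4]:
  i=0: ✗ (fails at j=0)
  i=1: ✗ (fails at j=2)
  i=2: ✗ (fails at j=2)
  i=3: ✗ (fails at j=3)
  i=4: ✓ (all of [4,8])
Positions where it holds: {4} → 1.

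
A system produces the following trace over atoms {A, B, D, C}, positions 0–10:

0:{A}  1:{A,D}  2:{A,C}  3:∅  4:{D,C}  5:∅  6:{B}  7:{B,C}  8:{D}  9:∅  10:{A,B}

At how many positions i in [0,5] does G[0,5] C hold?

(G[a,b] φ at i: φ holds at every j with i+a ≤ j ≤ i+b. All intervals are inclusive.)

0

Evaluate at each i in [0,5]:
  i=0: ✗ (fails at j=0)
  i=1: ✗ (fails at j=1)
  i=2: ✗ (fails at j=3)
  i=3: ✗ (fails at j=3)
  i=4: ✗ (fails at j=5)
  i=5: ✗ (fails at j=5)
Positions where it holds: {} → 0.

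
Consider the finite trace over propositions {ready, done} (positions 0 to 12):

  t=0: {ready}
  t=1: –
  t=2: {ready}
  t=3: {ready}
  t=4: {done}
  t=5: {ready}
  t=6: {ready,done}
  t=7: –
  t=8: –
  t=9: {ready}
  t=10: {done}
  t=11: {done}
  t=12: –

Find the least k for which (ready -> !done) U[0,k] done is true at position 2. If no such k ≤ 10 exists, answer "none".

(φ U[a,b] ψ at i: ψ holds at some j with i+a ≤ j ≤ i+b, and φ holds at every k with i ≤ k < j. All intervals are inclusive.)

2

Need earliest j ≥ 2 with done, and (ready -> !done) at every k in [2,j-1].
  j=2: rhs fails.
  j=3: rhs fails.
  j=4: rhs holds; lhs holds on [2,3]. k = 2.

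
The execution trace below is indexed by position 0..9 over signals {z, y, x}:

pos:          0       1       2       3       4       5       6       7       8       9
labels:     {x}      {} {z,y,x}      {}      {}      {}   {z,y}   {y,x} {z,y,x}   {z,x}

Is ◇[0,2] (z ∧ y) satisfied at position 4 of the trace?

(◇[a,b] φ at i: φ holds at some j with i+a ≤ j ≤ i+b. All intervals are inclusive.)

Check (z ∧ y) at each j in [4,6]:
  j=4: false
  j=5: false
  j=6: true
Found at j=6 → formula holds.

Holds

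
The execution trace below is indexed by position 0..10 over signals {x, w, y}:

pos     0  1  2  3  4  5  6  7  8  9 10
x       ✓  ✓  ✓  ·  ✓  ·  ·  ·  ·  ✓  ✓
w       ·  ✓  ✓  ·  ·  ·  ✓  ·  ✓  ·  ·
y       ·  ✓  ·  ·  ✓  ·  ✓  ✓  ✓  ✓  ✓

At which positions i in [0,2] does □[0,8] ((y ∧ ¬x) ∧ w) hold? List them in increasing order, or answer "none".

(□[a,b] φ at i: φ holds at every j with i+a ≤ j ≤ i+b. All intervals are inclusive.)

none

Evaluate at each i in [0,2]:
  i=0: ✗ (fails at j=0)
  i=1: ✗ (fails at j=1)
  i=2: ✗ (fails at j=2)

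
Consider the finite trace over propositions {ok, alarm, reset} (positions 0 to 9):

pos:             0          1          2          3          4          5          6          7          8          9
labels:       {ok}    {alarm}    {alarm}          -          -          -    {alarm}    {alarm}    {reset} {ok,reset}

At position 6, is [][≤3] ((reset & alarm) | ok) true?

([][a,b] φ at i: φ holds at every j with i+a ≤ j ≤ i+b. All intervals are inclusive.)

False

Check ((reset & alarm) | ok) at every j in [6,9]:
  j=6: false
  j=7: false
  j=8: false
  j=9: true
Fails at j=6 → formula fails.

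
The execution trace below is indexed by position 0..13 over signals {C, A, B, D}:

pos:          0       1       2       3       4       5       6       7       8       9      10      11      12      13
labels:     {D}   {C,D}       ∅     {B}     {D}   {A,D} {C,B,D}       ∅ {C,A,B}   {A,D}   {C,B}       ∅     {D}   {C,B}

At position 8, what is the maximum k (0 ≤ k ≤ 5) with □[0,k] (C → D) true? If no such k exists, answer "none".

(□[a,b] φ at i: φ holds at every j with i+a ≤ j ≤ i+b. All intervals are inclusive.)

none

(C → D) must hold from j=8 onward; find where it first fails.
  j=8: fails → no k works.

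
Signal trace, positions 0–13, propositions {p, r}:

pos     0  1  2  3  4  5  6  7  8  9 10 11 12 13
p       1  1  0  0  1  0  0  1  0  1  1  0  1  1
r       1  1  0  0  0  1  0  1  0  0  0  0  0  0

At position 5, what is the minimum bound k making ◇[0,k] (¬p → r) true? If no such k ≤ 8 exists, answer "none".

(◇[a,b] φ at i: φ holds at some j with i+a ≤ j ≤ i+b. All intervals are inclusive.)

0

Scan j = 5,6,… for (¬p → r):
  j=5: holds
First hit at j=5, so smallest k = 5-5 = 0.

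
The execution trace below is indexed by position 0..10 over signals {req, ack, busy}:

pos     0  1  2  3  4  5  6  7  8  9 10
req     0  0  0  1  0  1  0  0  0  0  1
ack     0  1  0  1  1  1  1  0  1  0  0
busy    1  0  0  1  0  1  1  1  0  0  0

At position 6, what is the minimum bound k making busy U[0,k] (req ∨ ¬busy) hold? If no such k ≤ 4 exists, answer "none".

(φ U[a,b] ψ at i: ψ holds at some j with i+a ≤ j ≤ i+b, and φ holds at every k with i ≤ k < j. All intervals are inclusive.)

Need earliest j ≥ 6 with (req ∨ ¬busy), and busy at every k in [6,j-1].
  j=6: rhs fails.
  j=7: rhs fails.
  j=8: rhs holds; lhs holds on [6,7]. k = 2.

2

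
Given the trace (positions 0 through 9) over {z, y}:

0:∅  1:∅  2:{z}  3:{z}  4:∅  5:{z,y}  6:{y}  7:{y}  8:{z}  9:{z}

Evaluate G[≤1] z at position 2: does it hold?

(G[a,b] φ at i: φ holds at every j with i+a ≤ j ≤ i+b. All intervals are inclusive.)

Yes

Check z at every j in [2,3]:
  j=2: true
  j=3: true
All positions satisfy it → formula holds.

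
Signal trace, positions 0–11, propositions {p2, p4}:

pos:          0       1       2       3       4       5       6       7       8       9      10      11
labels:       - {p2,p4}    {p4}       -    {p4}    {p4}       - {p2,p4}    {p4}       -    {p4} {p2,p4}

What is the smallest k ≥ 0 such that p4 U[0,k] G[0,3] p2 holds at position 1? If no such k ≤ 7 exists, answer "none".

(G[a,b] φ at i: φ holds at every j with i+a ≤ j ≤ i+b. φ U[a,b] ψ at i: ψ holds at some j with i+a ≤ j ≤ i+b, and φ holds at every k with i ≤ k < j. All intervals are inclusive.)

none

Need earliest j ≥ 1 with G[0,3] p2, and p4 at every k in [1,j-1].
  j=1: rhs fails.
  j=2: rhs fails.
  j=3: rhs fails.
  j=4: rhs fails.
  j=5: rhs fails.
  j=6: rhs fails.
  j=7: rhs fails.
  j=8: rhs fails.
No witness within the range → none.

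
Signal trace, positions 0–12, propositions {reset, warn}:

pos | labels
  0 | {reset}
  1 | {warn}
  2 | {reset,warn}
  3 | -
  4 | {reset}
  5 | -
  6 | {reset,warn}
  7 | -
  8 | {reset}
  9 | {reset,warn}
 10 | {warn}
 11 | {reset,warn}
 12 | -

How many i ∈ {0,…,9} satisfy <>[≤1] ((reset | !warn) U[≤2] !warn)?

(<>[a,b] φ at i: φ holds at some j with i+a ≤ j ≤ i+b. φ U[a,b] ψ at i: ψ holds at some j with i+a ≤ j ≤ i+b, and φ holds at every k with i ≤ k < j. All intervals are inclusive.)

Evaluate at each i in [0,9]:
  i=0: ✓ (witness j=0)
  i=1: ✓ (witness j=2)
  i=2: ✓ (witness j=2)
  i=3: ✓ (witness j=3)
  i=4: ✓ (witness j=4)
  i=5: ✓ (witness j=5)
  i=6: ✓ (witness j=6)
  i=7: ✓ (witness j=7)
  i=8: ✓ (witness j=8)
  i=9: ✗ (none in [9,10])
Positions where it holds: {0, 1, 2, 3, 4, 5, 6, 7, 8} → 9.

9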